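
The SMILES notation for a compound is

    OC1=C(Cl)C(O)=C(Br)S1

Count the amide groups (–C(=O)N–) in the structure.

0

Scan the SMILES for the amide motif — none present.
Groups that are present: 2 hydroxyl.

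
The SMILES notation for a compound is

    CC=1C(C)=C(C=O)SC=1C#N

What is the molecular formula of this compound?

Walk through each heavy atom and fill implicit hydrogens from standard valence (C 4, N 3, O 2, S 2, halogen 1):
  atom 1: C, bond orders sum to 1 (valence 4) → 3 H
  atom 2: C, bond orders sum to 4 (valence 4) → 0 H
  atom 3: C, bond orders sum to 4 (valence 4) → 0 H
  atom 4: C, bond orders sum to 1 (valence 4) → 3 H
  atom 5: C, bond orders sum to 4 (valence 4) → 0 H
  atom 6: C, bond orders sum to 3 (valence 4) → 1 H
  atom 7: O, bond orders sum to 2 (valence 2) → 0 H
  atom 8: S, bond orders sum to 2 (valence 2) → 0 H
  atom 9: C, bond orders sum to 4 (valence 4) → 0 H
  atom 10: C, bond orders sum to 4 (valence 4) → 0 H
  atom 11: N, bond orders sum to 3 (valence 3) → 0 H
Totals → C:8, H:7, N:1, O:1, S:1.
In Hill order: C8H7NOS.

C8H7NOS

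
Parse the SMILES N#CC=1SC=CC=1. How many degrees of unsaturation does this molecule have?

Degree of unsaturation = (number of rings) + (number of π bonds).
Ring closures in the SMILES: 1.
π bonds: 2 double bonds (each 1 DoU), 1 triple bond (each 2 DoU) → 4 DoU from unsaturation.
Total DoU = 1 + 4 = 5.

5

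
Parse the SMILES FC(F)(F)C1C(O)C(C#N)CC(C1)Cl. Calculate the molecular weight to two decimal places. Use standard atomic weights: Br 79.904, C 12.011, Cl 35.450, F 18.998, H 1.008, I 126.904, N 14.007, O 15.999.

227.61 g/mol

First, the molecular formula is C8H9ClF3NO (counting implicit H from valence).
  C: 8 × 12.011 = 96.088
  Cl: 1 × 35.450 = 35.450
  F: 3 × 18.998 = 56.994
  H: 9 × 1.008 = 9.072
  N: 1 × 14.007 = 14.007
  O: 1 × 15.999 = 15.999
Sum: 8×12.011 + 1×35.450 + 3×18.998 + 9×1.008 + 1×14.007 + 1×15.999 = 227.610 → 227.61 g/mol.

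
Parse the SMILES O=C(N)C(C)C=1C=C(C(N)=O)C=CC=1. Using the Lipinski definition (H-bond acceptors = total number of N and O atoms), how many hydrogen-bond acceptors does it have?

4

N atoms: 2; O atoms: 2.
Lipinski HBA = 2 + 2 = 4.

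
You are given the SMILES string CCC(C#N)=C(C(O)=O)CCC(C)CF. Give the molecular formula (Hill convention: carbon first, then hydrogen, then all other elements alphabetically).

C11H16FNO2

Walk through each heavy atom and fill implicit hydrogens from standard valence (C 4, N 3, O 2, S 2, halogen 1):
  atom 1: C, bond orders sum to 1 (valence 4) → 3 H
  atom 2: C, bond orders sum to 2 (valence 4) → 2 H
  atom 3: C, bond orders sum to 4 (valence 4) → 0 H
  atom 4: C, bond orders sum to 4 (valence 4) → 0 H
  atom 5: N, bond orders sum to 3 (valence 3) → 0 H
  atom 6: C, bond orders sum to 4 (valence 4) → 0 H
  atom 7: C, bond orders sum to 4 (valence 4) → 0 H
  atom 8: O, bond orders sum to 1 (valence 2) → 1 H
  atom 9: O, bond orders sum to 2 (valence 2) → 0 H
  atom 10: C, bond orders sum to 2 (valence 4) → 2 H
  atom 11: C, bond orders sum to 2 (valence 4) → 2 H
  atom 12: C, bond orders sum to 3 (valence 4) → 1 H
  atom 13: C, bond orders sum to 1 (valence 4) → 3 H
  atom 14: C, bond orders sum to 2 (valence 4) → 2 H
  atom 15: F (halogen, monovalent) → 0 H
Totals → C:11, H:16, F:1, N:1, O:2.
In Hill order: C11H16FNO2.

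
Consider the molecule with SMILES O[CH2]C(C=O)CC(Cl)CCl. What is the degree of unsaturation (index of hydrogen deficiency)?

1

Degree of unsaturation = (number of rings) + (number of π bonds).
Ring closures in the SMILES: 0.
π bonds: 1 double bond (each 1 DoU) → 1 DoU from unsaturation.
Total DoU = 0 + 1 = 1.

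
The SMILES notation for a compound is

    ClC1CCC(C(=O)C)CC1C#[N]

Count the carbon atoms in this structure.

Count every carbon token in the SMILES (each C, including those in ring-closure positions and inside branches).
Carbon count: 9.

9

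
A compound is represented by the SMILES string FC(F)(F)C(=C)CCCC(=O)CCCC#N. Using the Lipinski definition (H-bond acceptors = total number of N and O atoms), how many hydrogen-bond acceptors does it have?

2

N atoms: 1; O atoms: 1.
Lipinski HBA = 1 + 1 = 2.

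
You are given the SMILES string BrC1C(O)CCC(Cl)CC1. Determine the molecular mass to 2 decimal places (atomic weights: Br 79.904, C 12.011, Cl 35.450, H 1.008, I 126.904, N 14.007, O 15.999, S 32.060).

227.53 g/mol

First, the molecular formula is C7H12BrClO (counting implicit H from valence).
  Br: 1 × 79.904 = 79.904
  C: 7 × 12.011 = 84.077
  Cl: 1 × 35.450 = 35.450
  H: 12 × 1.008 = 12.096
  O: 1 × 15.999 = 15.999
Sum: 1×79.904 + 7×12.011 + 1×35.450 + 12×1.008 + 1×15.999 = 227.526 → 227.53 g/mol.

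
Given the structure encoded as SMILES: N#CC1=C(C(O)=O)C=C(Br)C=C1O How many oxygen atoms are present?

3

Scan the SMILES for O atoms (remember two-letter symbols like Cl and Br are single atoms).
Oxygen count: 3.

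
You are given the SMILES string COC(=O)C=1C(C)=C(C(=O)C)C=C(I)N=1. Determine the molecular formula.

Walk through each heavy atom and fill implicit hydrogens from standard valence (C 4, N 3, O 2, S 2, halogen 1):
  atom 1: C, bond orders sum to 1 (valence 4) → 3 H
  atom 2: O, bond orders sum to 2 (valence 2) → 0 H
  atom 3: C, bond orders sum to 4 (valence 4) → 0 H
  atom 4: O, bond orders sum to 2 (valence 2) → 0 H
  atom 5: C, bond orders sum to 4 (valence 4) → 0 H
  atom 6: C, bond orders sum to 4 (valence 4) → 0 H
  atom 7: C, bond orders sum to 1 (valence 4) → 3 H
  atom 8: C, bond orders sum to 4 (valence 4) → 0 H
  atom 9: C, bond orders sum to 4 (valence 4) → 0 H
  atom 10: O, bond orders sum to 2 (valence 2) → 0 H
  atom 11: C, bond orders sum to 1 (valence 4) → 3 H
  atom 12: C, bond orders sum to 3 (valence 4) → 1 H
  atom 13: C, bond orders sum to 4 (valence 4) → 0 H
  atom 14: I (halogen, monovalent) → 0 H
  atom 15: N, bond orders sum to 3 (valence 3) → 0 H
Totals → C:10, H:10, I:1, N:1, O:3.
In Hill order: C10H10INO3.

C10H10INO3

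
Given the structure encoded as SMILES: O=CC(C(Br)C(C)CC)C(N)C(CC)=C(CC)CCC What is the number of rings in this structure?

In SMILES, each pair of matching ring-closure digits denotes one ring-closing bond; the number of such bonds equals the number of independent rings.
Ring-closure bonds here: 0.

0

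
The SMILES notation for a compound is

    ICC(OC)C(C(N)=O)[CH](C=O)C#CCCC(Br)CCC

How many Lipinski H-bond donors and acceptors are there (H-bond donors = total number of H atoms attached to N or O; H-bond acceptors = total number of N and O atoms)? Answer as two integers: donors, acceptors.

Donors: find every N or O and count the H atoms it carries.
  atom 4 (O): bond orders sum to 2 → 0 H
  atom 8 (N): bond orders sum to 1 → 2 H
  atom 9 (O): bond orders sum to 2 → 0 H
  atom 12 (O): bond orders sum to 2 → 0 H
Lipinski HBD = 2.
Acceptors: N atoms = 1, O atoms = 3 → HBA = 4.

2, 4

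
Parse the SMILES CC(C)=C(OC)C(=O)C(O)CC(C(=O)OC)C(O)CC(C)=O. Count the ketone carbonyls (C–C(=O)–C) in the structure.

2

The ketone motif appears at heavy-atom positions 7, 20 in the SMILES.
Other groups present: 1 alkene, 1 ester, 1 ether, 2 hydroxyl.
Ketone count: 2.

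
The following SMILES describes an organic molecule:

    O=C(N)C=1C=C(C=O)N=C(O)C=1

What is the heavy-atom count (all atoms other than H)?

Every atom symbol written in the SMILES (organic subset) is one heavy atom; implicit H are not written.
Heavy atoms by element → C:7, N:2, O:3.
Total: 12.

12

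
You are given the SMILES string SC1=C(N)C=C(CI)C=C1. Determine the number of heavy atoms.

10

Every atom symbol written in the SMILES (organic subset) is one heavy atom; implicit H are not written.
Heavy atoms by element → C:7, I:1, N:1, S:1.
Total: 10.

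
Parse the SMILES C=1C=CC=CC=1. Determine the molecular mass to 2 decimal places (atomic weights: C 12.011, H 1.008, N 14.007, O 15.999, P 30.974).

78.11 g/mol

First, the molecular formula is C6H6 (counting implicit H from valence).
  C: 6 × 12.011 = 72.066
  H: 6 × 1.008 = 6.048
Sum: 6×12.011 + 6×1.008 = 78.114 → 78.11 g/mol.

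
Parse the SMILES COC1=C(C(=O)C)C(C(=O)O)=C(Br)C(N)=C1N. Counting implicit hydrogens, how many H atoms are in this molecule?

Walk through each heavy atom and fill implicit hydrogens from standard valence (C 4, N 3, O 2, S 2, halogen 1):
  atom 1: C, bond orders sum to 1 (valence 4) → 3 H
  atom 2: O, bond orders sum to 2 (valence 2) → 0 H
  atom 3: C, bond orders sum to 4 (valence 4) → 0 H
  atom 4: C, bond orders sum to 4 (valence 4) → 0 H
  atom 5: C, bond orders sum to 4 (valence 4) → 0 H
  atom 6: O, bond orders sum to 2 (valence 2) → 0 H
  atom 7: C, bond orders sum to 1 (valence 4) → 3 H
  atom 8: C, bond orders sum to 4 (valence 4) → 0 H
  atom 9: C, bond orders sum to 4 (valence 4) → 0 H
  atom 10: O, bond orders sum to 2 (valence 2) → 0 H
  atom 11: O, bond orders sum to 1 (valence 2) → 1 H
  atom 12: C, bond orders sum to 4 (valence 4) → 0 H
  atom 13: Br (halogen, monovalent) → 0 H
  atom 14: C, bond orders sum to 4 (valence 4) → 0 H
  atom 15: N, bond orders sum to 1 (valence 3) → 2 H
  atom 16: C, bond orders sum to 4 (valence 4) → 0 H
  atom 17: N, bond orders sum to 1 (valence 3) → 2 H
Total hydrogens: 11.

11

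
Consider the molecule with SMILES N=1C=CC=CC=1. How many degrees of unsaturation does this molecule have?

Degree of unsaturation = (number of rings) + (number of π bonds).
Ring closures in the SMILES: 1.
π bonds: 3 double bonds (each 1 DoU) → 3 DoU from unsaturation.
Total DoU = 1 + 3 = 4.

4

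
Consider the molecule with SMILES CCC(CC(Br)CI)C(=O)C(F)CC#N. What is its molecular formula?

C10H14BrFINO

Walk through each heavy atom and fill implicit hydrogens from standard valence (C 4, N 3, O 2, S 2, halogen 1):
  atom 1: C, bond orders sum to 1 (valence 4) → 3 H
  atom 2: C, bond orders sum to 2 (valence 4) → 2 H
  atom 3: C, bond orders sum to 3 (valence 4) → 1 H
  atom 4: C, bond orders sum to 2 (valence 4) → 2 H
  atom 5: C, bond orders sum to 3 (valence 4) → 1 H
  atom 6: Br (halogen, monovalent) → 0 H
  atom 7: C, bond orders sum to 2 (valence 4) → 2 H
  atom 8: I (halogen, monovalent) → 0 H
  atom 9: C, bond orders sum to 4 (valence 4) → 0 H
  atom 10: O, bond orders sum to 2 (valence 2) → 0 H
  atom 11: C, bond orders sum to 3 (valence 4) → 1 H
  atom 12: F (halogen, monovalent) → 0 H
  atom 13: C, bond orders sum to 2 (valence 4) → 2 H
  atom 14: C, bond orders sum to 4 (valence 4) → 0 H
  atom 15: N, bond orders sum to 3 (valence 3) → 0 H
Totals → C:10, H:14, Br:1, F:1, I:1, N:1, O:1.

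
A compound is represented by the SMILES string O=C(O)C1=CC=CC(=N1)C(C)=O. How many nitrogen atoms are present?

1

Scan the SMILES for N atoms (remember two-letter symbols like Cl and Br are single atoms).
Nitrogen count: 1.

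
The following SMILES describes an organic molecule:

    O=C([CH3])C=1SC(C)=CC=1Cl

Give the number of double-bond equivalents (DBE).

4

Degree of unsaturation = (number of rings) + (number of π bonds).
Ring closures in the SMILES: 1.
π bonds: 3 double bonds (each 1 DoU) → 3 DoU from unsaturation.
Total DoU = 1 + 3 = 4.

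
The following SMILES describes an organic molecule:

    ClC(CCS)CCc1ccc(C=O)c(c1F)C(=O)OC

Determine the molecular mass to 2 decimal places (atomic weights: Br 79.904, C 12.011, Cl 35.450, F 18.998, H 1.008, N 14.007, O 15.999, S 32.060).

318.79 g/mol

First, the molecular formula is C14H16ClFO3S (counting implicit H from valence).
  C: 14 × 12.011 = 168.154
  Cl: 1 × 35.450 = 35.450
  F: 1 × 18.998 = 18.998
  H: 16 × 1.008 = 16.128
  O: 3 × 15.999 = 47.997
  S: 1 × 32.060 = 32.060
Sum: 14×12.011 + 1×35.450 + 1×18.998 + 16×1.008 + 3×15.999 + 1×32.060 = 318.787 → 318.79 g/mol.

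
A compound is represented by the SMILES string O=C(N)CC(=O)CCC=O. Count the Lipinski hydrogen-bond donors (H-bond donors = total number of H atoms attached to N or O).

2

Donors: find every N or O and count the H atoms it carries.
  atom 1 (O): bond orders sum to 2 → 0 H
  atom 3 (N): bond orders sum to 1 → 2 H
  atom 6 (O): bond orders sum to 2 → 0 H
  atom 10 (O): bond orders sum to 2 → 0 H
Lipinski HBD = 2.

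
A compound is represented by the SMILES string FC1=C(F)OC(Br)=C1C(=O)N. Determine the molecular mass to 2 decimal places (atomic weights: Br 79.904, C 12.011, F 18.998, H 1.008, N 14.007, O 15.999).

First, the molecular formula is C5H2BrF2NO2 (counting implicit H from valence).
  Br: 1 × 79.904 = 79.904
  C: 5 × 12.011 = 60.055
  F: 2 × 18.998 = 37.996
  H: 2 × 1.008 = 2.016
  N: 1 × 14.007 = 14.007
  O: 2 × 15.999 = 31.998
Sum: 1×79.904 + 5×12.011 + 2×18.998 + 2×1.008 + 1×14.007 + 2×15.999 = 225.976 → 225.98 g/mol.

225.98 g/mol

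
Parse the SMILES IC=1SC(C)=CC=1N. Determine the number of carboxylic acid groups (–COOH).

Scan the SMILES for the carboxylic acid motif — none present.
Groups that are present: 1 primary amine.

0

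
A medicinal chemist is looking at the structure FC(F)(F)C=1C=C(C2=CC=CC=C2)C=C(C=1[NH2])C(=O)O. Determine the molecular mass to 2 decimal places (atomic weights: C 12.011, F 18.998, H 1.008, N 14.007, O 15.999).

First, the molecular formula is C14H10F3NO2 (counting implicit H from valence).
  C: 14 × 12.011 = 168.154
  F: 3 × 18.998 = 56.994
  H: 10 × 1.008 = 10.080
  N: 1 × 14.007 = 14.007
  O: 2 × 15.999 = 31.998
Sum: 14×12.011 + 3×18.998 + 10×1.008 + 1×14.007 + 2×15.999 = 281.233 → 281.23 g/mol.

281.23 g/mol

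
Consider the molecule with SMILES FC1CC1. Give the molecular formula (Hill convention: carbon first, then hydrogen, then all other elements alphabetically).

Walk through each heavy atom and fill implicit hydrogens from standard valence (C 4, N 3, O 2, S 2, halogen 1):
  atom 1: F (halogen, monovalent) → 0 H
  atom 2: C, bond orders sum to 3 (valence 4) → 1 H
  atom 3: C, bond orders sum to 2 (valence 4) → 2 H
  atom 4: C, bond orders sum to 2 (valence 4) → 2 H
Totals → C:3, H:5, F:1.

C3H5F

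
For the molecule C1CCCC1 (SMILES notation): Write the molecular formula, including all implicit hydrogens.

C5H10

Walk through each heavy atom and fill implicit hydrogens from standard valence (C 4, N 3, O 2, S 2, halogen 1):
  atom 1: C, bond orders sum to 2 (valence 4) → 2 H
  atom 2: C, bond orders sum to 2 (valence 4) → 2 H
  atom 3: C, bond orders sum to 2 (valence 4) → 2 H
  atom 4: C, bond orders sum to 2 (valence 4) → 2 H
  atom 5: C, bond orders sum to 2 (valence 4) → 2 H
Totals → C:5, H:10.
In Hill order: C5H10.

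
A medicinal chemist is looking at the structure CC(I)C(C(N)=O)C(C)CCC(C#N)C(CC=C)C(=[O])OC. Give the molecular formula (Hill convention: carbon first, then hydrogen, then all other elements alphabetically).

Walk through each heavy atom and fill implicit hydrogens from standard valence (C 4, N 3, O 2, S 2, halogen 1):
  atom 1: C, bond orders sum to 1 (valence 4) → 3 H
  atom 2: C, bond orders sum to 3 (valence 4) → 1 H
  atom 3: I (halogen, monovalent) → 0 H
  atom 4: C, bond orders sum to 3 (valence 4) → 1 H
  atom 5: C, bond orders sum to 4 (valence 4) → 0 H
  atom 6: N, bond orders sum to 1 (valence 3) → 2 H
  atom 7: O, bond orders sum to 2 (valence 2) → 0 H
  atom 8: C, bond orders sum to 3 (valence 4) → 1 H
  atom 9: C, bond orders sum to 1 (valence 4) → 3 H
  atom 10: C, bond orders sum to 2 (valence 4) → 2 H
  atom 11: C, bond orders sum to 2 (valence 4) → 2 H
  atom 12: C, bond orders sum to 3 (valence 4) → 1 H
  atom 13: C, bond orders sum to 4 (valence 4) → 0 H
  atom 14: N, bond orders sum to 3 (valence 3) → 0 H
  atom 15: C, bond orders sum to 3 (valence 4) → 1 H
  atom 16: C, bond orders sum to 2 (valence 4) → 2 H
  atom 17: C, bond orders sum to 3 (valence 4) → 1 H
  atom 18: C, bond orders sum to 2 (valence 4) → 2 H
  atom 19: C, bond orders sum to 4 (valence 4) → 0 H
  atom 20: O with explicit H count 0
  atom 21: O, bond orders sum to 2 (valence 2) → 0 H
  atom 22: C, bond orders sum to 1 (valence 4) → 3 H
Totals → C:16, H:25, I:1, N:2, O:3.

C16H25IN2O3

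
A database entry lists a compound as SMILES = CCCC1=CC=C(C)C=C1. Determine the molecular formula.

C10H14

Walk through each heavy atom and fill implicit hydrogens from standard valence (C 4, N 3, O 2, S 2, halogen 1):
  atom 1: C, bond orders sum to 1 (valence 4) → 3 H
  atom 2: C, bond orders sum to 2 (valence 4) → 2 H
  atom 3: C, bond orders sum to 2 (valence 4) → 2 H
  atom 4: C, bond orders sum to 4 (valence 4) → 0 H
  atom 5: C, bond orders sum to 3 (valence 4) → 1 H
  atom 6: C, bond orders sum to 3 (valence 4) → 1 H
  atom 7: C, bond orders sum to 4 (valence 4) → 0 H
  atom 8: C, bond orders sum to 1 (valence 4) → 3 H
  atom 9: C, bond orders sum to 3 (valence 4) → 1 H
  atom 10: C, bond orders sum to 3 (valence 4) → 1 H
Totals → C:10, H:14.
In Hill order: C10H14.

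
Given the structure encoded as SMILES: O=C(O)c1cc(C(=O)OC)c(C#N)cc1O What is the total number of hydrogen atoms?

7

Walk through each heavy atom and fill implicit hydrogens from standard valence (C 4, N 3, O 2, S 2, halogen 1); for lowercase aromatic atoms, an aromatic c carries 1 H when it has two neighbours and 0 H with three, and aromatic n carries 0 H:
  atom 1: O, bond orders sum to 2 (valence 2) → 0 H
  atom 2: C, bond orders sum to 4 (valence 4) → 0 H
  atom 3: O, bond orders sum to 1 (valence 2) → 1 H
  atom 4: aromatic c, 3 neighbours → 0 H
  atom 5: aromatic c, 2 neighbours → 1 H
  atom 6: aromatic c, 3 neighbours → 0 H
  atom 7: C, bond orders sum to 4 (valence 4) → 0 H
  atom 8: O, bond orders sum to 2 (valence 2) → 0 H
  atom 9: O, bond orders sum to 2 (valence 2) → 0 H
  atom 10: C, bond orders sum to 1 (valence 4) → 3 H
  atom 11: aromatic c, 3 neighbours → 0 H
  atom 12: C, bond orders sum to 4 (valence 4) → 0 H
  atom 13: N, bond orders sum to 3 (valence 3) → 0 H
  atom 14: aromatic c, 2 neighbours → 1 H
  atom 15: aromatic c, 3 neighbours → 0 H
  atom 16: O, bond orders sum to 1 (valence 2) → 1 H
Total hydrogens: 7.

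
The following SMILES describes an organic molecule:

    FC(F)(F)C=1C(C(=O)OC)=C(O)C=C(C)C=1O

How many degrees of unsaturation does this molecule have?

5

Molecular formula: C10H9F3O4.
DoU = (2C + 2 + N − H − X) / 2, where X is the halogen count and O/S are ignored.
    = (2·10 + 2 + 0 − 9 − 3) / 2 = 10 / 2 = 5.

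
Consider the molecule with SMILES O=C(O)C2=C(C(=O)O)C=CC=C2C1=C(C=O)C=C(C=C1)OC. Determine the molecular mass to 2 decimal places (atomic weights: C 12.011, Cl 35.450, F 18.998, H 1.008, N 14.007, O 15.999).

First, the molecular formula is C16H12O6 (counting implicit H from valence).
  C: 16 × 12.011 = 192.176
  H: 12 × 1.008 = 12.096
  O: 6 × 15.999 = 95.994
Sum: 16×12.011 + 12×1.008 + 6×15.999 = 300.266 → 300.27 g/mol.

300.27 g/mol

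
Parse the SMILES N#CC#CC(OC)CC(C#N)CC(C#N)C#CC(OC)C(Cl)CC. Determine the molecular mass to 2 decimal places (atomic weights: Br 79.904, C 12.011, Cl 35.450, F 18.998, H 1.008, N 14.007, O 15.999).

345.83 g/mol

First, the molecular formula is C18H20ClN3O2 (counting implicit H from valence).
  C: 18 × 12.011 = 216.198
  Cl: 1 × 35.450 = 35.450
  H: 20 × 1.008 = 20.160
  N: 3 × 14.007 = 42.021
  O: 2 × 15.999 = 31.998
Sum: 18×12.011 + 1×35.450 + 20×1.008 + 3×14.007 + 2×15.999 = 345.827 → 345.83 g/mol.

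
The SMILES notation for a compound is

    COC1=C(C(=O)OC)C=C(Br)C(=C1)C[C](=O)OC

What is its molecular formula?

C12H13BrO5

Walk through each heavy atom and fill implicit hydrogens from standard valence (C 4, N 3, O 2, S 2, halogen 1):
  atom 1: C, bond orders sum to 1 (valence 4) → 3 H
  atom 2: O, bond orders sum to 2 (valence 2) → 0 H
  atom 3: C, bond orders sum to 4 (valence 4) → 0 H
  atom 4: C, bond orders sum to 4 (valence 4) → 0 H
  atom 5: C, bond orders sum to 4 (valence 4) → 0 H
  atom 6: O, bond orders sum to 2 (valence 2) → 0 H
  atom 7: O, bond orders sum to 2 (valence 2) → 0 H
  atom 8: C, bond orders sum to 1 (valence 4) → 3 H
  atom 9: C, bond orders sum to 3 (valence 4) → 1 H
  atom 10: C, bond orders sum to 4 (valence 4) → 0 H
  atom 11: Br (halogen, monovalent) → 0 H
  atom 12: C, bond orders sum to 4 (valence 4) → 0 H
  atom 13: C, bond orders sum to 3 (valence 4) → 1 H
  atom 14: C, bond orders sum to 2 (valence 4) → 2 H
  atom 15: C with explicit H count 0
  atom 16: O, bond orders sum to 2 (valence 2) → 0 H
  atom 17: O, bond orders sum to 2 (valence 2) → 0 H
  atom 18: C, bond orders sum to 1 (valence 4) → 3 H
Totals → C:12, H:13, Br:1, O:5.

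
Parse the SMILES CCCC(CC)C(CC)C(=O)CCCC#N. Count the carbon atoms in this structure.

14

Count every carbon token in the SMILES (each C, including those in ring-closure positions and inside branches).
Carbon count: 14.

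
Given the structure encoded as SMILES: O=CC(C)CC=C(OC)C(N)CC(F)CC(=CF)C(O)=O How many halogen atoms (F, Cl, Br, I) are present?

Halogen atoms appear at heavy-atom positions 14, 18 (2×F).
Other groups present: 1 aldehyde, 2 alkene, 1 carboxylic acid, 1 ether, 1 primary amine.
Halogen count: 2.

2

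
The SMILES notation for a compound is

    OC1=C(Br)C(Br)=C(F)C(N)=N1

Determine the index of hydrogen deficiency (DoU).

4

Molecular formula: C5H3Br2FN2O.
DoU = (2C + 2 + N − H − X) / 2, where X is the halogen count and O/S are ignored.
    = (2·5 + 2 + 2 − 3 − 3) / 2 = 8 / 2 = 4.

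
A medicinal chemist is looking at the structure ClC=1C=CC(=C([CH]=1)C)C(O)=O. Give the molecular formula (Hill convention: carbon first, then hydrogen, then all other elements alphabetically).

Walk through each heavy atom and fill implicit hydrogens from standard valence (C 4, N 3, O 2, S 2, halogen 1):
  atom 1: Cl (halogen, monovalent) → 0 H
  atom 2: C, bond orders sum to 4 (valence 4) → 0 H
  atom 3: C, bond orders sum to 3 (valence 4) → 1 H
  atom 4: C, bond orders sum to 3 (valence 4) → 1 H
  atom 5: C, bond orders sum to 4 (valence 4) → 0 H
  atom 6: C, bond orders sum to 4 (valence 4) → 0 H
  atom 7: C with explicit H count 1
  atom 8: C, bond orders sum to 1 (valence 4) → 3 H
  atom 9: C, bond orders sum to 4 (valence 4) → 0 H
  atom 10: O, bond orders sum to 1 (valence 2) → 1 H
  atom 11: O, bond orders sum to 2 (valence 2) → 0 H
Totals → C:8, H:7, Cl:1, O:2.
In Hill order: C8H7ClO2.

C8H7ClO2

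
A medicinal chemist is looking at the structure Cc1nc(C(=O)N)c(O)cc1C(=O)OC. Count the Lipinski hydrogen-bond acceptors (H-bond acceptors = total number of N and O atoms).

N atoms: 2; O atoms: 4.
Lipinski HBA = 2 + 4 = 6.

6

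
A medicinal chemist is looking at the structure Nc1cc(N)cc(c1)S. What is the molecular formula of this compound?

Walk through each heavy atom and fill implicit hydrogens from standard valence (C 4, N 3, O 2, S 2, halogen 1); for lowercase aromatic atoms, an aromatic c carries 1 H when it has two neighbours and 0 H with three, and aromatic n carries 0 H:
  atom 1: N, bond orders sum to 1 (valence 3) → 2 H
  atom 2: aromatic c, 3 neighbours → 0 H
  atom 3: aromatic c, 2 neighbours → 1 H
  atom 4: aromatic c, 3 neighbours → 0 H
  atom 5: N, bond orders sum to 1 (valence 3) → 2 H
  atom 6: aromatic c, 2 neighbours → 1 H
  atom 7: aromatic c, 3 neighbours → 0 H
  atom 8: aromatic c, 2 neighbours → 1 H
  atom 9: S, bond orders sum to 1 (valence 2) → 1 H
Totals → C:6, H:8, N:2, S:1.

C6H8N2S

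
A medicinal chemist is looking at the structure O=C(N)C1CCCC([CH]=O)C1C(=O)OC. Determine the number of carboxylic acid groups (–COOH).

0

Scan the SMILES for the carboxylic acid motif — none present.
Groups that are present: 1 aldehyde, 1 amide, 1 ester.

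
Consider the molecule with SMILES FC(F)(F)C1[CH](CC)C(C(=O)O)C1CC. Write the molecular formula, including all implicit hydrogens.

C10H15F3O2

Walk through each heavy atom and fill implicit hydrogens from standard valence (C 4, N 3, O 2, S 2, halogen 1):
  atom 1: F (halogen, monovalent) → 0 H
  atom 2: C, bond orders sum to 4 (valence 4) → 0 H
  atom 3: F (halogen, monovalent) → 0 H
  atom 4: F (halogen, monovalent) → 0 H
  atom 5: C, bond orders sum to 3 (valence 4) → 1 H
  atom 6: C with explicit H count 1
  atom 7: C, bond orders sum to 2 (valence 4) → 2 H
  atom 8: C, bond orders sum to 1 (valence 4) → 3 H
  atom 9: C, bond orders sum to 3 (valence 4) → 1 H
  atom 10: C, bond orders sum to 4 (valence 4) → 0 H
  atom 11: O, bond orders sum to 2 (valence 2) → 0 H
  atom 12: O, bond orders sum to 1 (valence 2) → 1 H
  atom 13: C, bond orders sum to 3 (valence 4) → 1 H
  atom 14: C, bond orders sum to 2 (valence 4) → 2 H
  atom 15: C, bond orders sum to 1 (valence 4) → 3 H
Totals → C:10, H:15, F:3, O:2.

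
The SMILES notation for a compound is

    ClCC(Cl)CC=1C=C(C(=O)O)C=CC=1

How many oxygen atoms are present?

Scan the SMILES for O atoms (remember two-letter symbols like Cl and Br are single atoms).
Oxygen count: 2.

2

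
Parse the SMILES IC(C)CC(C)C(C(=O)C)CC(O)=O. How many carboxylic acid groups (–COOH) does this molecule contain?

1

The carboxylic acid motif appears at heavy-atom position 12 in the SMILES.
Other groups present: 1 ketone.
Carboxylic acid count: 1.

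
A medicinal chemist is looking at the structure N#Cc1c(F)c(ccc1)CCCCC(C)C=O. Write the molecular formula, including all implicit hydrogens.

Walk through each heavy atom and fill implicit hydrogens from standard valence (C 4, N 3, O 2, S 2, halogen 1); for lowercase aromatic atoms, an aromatic c carries 1 H when it has two neighbours and 0 H with three, and aromatic n carries 0 H:
  atom 1: N, bond orders sum to 3 (valence 3) → 0 H
  atom 2: C, bond orders sum to 4 (valence 4) → 0 H
  atom 3: aromatic c, 3 neighbours → 0 H
  atom 4: aromatic c, 3 neighbours → 0 H
  atom 5: F (halogen, monovalent) → 0 H
  atom 6: aromatic c, 3 neighbours → 0 H
  atom 7: aromatic c, 2 neighbours → 1 H
  atom 8: aromatic c, 2 neighbours → 1 H
  atom 9: aromatic c, 2 neighbours → 1 H
  atom 10: C, bond orders sum to 2 (valence 4) → 2 H
  atom 11: C, bond orders sum to 2 (valence 4) → 2 H
  atom 12: C, bond orders sum to 2 (valence 4) → 2 H
  atom 13: C, bond orders sum to 2 (valence 4) → 2 H
  atom 14: C, bond orders sum to 3 (valence 4) → 1 H
  atom 15: C, bond orders sum to 1 (valence 4) → 3 H
  atom 16: C, bond orders sum to 3 (valence 4) → 1 H
  atom 17: O, bond orders sum to 2 (valence 2) → 0 H
Totals → C:14, H:16, F:1, N:1, O:1.
In Hill order: C14H16FNO.

C14H16FNO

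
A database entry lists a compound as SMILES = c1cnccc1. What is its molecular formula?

C5H5N

Walk through each heavy atom and fill implicit hydrogens from standard valence (C 4, N 3, O 2, S 2, halogen 1); for lowercase aromatic atoms, an aromatic c carries 1 H when it has two neighbours and 0 H with three, and aromatic n carries 0 H:
  atom 1: aromatic c, 2 neighbours → 1 H
  atom 2: aromatic c, 2 neighbours → 1 H
  atom 3: aromatic n, 2 neighbours → 0 H
  atom 4: aromatic c, 2 neighbours → 1 H
  atom 5: aromatic c, 2 neighbours → 1 H
  atom 6: aromatic c, 2 neighbours → 1 H
Totals → C:5, H:5, N:1.
In Hill order: C5H5N.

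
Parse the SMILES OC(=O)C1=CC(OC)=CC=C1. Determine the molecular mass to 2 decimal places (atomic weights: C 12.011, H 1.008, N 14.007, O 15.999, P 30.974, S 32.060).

152.15 g/mol

First, the molecular formula is C8H8O3 (counting implicit H from valence).
  C: 8 × 12.011 = 96.088
  H: 8 × 1.008 = 8.064
  O: 3 × 15.999 = 47.997
Sum: 8×12.011 + 8×1.008 + 3×15.999 = 152.149 → 152.15 g/mol.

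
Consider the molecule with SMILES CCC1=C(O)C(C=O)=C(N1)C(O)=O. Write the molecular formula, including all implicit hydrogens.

Walk through each heavy atom and fill implicit hydrogens from standard valence (C 4, N 3, O 2, S 2, halogen 1):
  atom 1: C, bond orders sum to 1 (valence 4) → 3 H
  atom 2: C, bond orders sum to 2 (valence 4) → 2 H
  atom 3: C, bond orders sum to 4 (valence 4) → 0 H
  atom 4: C, bond orders sum to 4 (valence 4) → 0 H
  atom 5: O, bond orders sum to 1 (valence 2) → 1 H
  atom 6: C, bond orders sum to 4 (valence 4) → 0 H
  atom 7: C, bond orders sum to 3 (valence 4) → 1 H
  atom 8: O, bond orders sum to 2 (valence 2) → 0 H
  atom 9: C, bond orders sum to 4 (valence 4) → 0 H
  atom 10: N, bond orders sum to 2 (valence 3) → 1 H
  atom 11: C, bond orders sum to 4 (valence 4) → 0 H
  atom 12: O, bond orders sum to 1 (valence 2) → 1 H
  atom 13: O, bond orders sum to 2 (valence 2) → 0 H
Totals → C:8, H:9, N:1, O:4.

C8H9NO4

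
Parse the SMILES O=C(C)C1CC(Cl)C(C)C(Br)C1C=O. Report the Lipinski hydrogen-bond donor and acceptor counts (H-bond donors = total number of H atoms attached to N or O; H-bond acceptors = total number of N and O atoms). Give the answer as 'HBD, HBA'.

Donors: find every N or O and count the H atoms it carries.
  atom 1 (O): bond orders sum to 2 → 0 H
  atom 14 (O): bond orders sum to 2 → 0 H
Lipinski HBD = 0.
Acceptors: N atoms = 0, O atoms = 2 → HBA = 2.

0, 2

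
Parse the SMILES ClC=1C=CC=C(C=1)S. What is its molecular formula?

Walk through each heavy atom and fill implicit hydrogens from standard valence (C 4, N 3, O 2, S 2, halogen 1):
  atom 1: Cl (halogen, monovalent) → 0 H
  atom 2: C, bond orders sum to 4 (valence 4) → 0 H
  atom 3: C, bond orders sum to 3 (valence 4) → 1 H
  atom 4: C, bond orders sum to 3 (valence 4) → 1 H
  atom 5: C, bond orders sum to 3 (valence 4) → 1 H
  atom 6: C, bond orders sum to 4 (valence 4) → 0 H
  atom 7: C, bond orders sum to 3 (valence 4) → 1 H
  atom 8: S, bond orders sum to 1 (valence 2) → 1 H
Totals → C:6, H:5, Cl:1, S:1.
In Hill order: C6H5ClS.

C6H5ClS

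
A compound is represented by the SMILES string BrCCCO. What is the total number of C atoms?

3

Count every carbon token in the SMILES (each C, including those in ring-closure positions and inside branches).
Carbon count: 3.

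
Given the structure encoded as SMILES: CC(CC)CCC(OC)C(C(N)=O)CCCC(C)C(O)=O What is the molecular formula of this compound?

C16H31NO4

Walk through each heavy atom and fill implicit hydrogens from standard valence (C 4, N 3, O 2, S 2, halogen 1):
  atom 1: C, bond orders sum to 1 (valence 4) → 3 H
  atom 2: C, bond orders sum to 3 (valence 4) → 1 H
  atom 3: C, bond orders sum to 2 (valence 4) → 2 H
  atom 4: C, bond orders sum to 1 (valence 4) → 3 H
  atom 5: C, bond orders sum to 2 (valence 4) → 2 H
  atom 6: C, bond orders sum to 2 (valence 4) → 2 H
  atom 7: C, bond orders sum to 3 (valence 4) → 1 H
  atom 8: O, bond orders sum to 2 (valence 2) → 0 H
  atom 9: C, bond orders sum to 1 (valence 4) → 3 H
  atom 10: C, bond orders sum to 3 (valence 4) → 1 H
  atom 11: C, bond orders sum to 4 (valence 4) → 0 H
  atom 12: N, bond orders sum to 1 (valence 3) → 2 H
  atom 13: O, bond orders sum to 2 (valence 2) → 0 H
  atom 14: C, bond orders sum to 2 (valence 4) → 2 H
  atom 15: C, bond orders sum to 2 (valence 4) → 2 H
  atom 16: C, bond orders sum to 2 (valence 4) → 2 H
  atom 17: C, bond orders sum to 3 (valence 4) → 1 H
  atom 18: C, bond orders sum to 1 (valence 4) → 3 H
  atom 19: C, bond orders sum to 4 (valence 4) → 0 H
  atom 20: O, bond orders sum to 1 (valence 2) → 1 H
  atom 21: O, bond orders sum to 2 (valence 2) → 0 H
Totals → C:16, H:31, N:1, O:4.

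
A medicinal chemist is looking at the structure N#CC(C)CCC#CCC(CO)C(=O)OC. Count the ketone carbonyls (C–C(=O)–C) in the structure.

Scan the SMILES for the ketone motif — none present.
Groups that are present: 1 alkyne, 1 ester, 1 hydroxyl, 1 nitrile.

0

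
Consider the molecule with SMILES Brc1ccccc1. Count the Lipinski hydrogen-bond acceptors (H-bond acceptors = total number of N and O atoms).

0

N atoms: 0; O atoms: 0.
Lipinski HBA = 0 + 0 = 0.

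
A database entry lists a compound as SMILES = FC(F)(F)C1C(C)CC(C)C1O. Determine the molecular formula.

C8H13F3O

Walk through each heavy atom and fill implicit hydrogens from standard valence (C 4, N 3, O 2, S 2, halogen 1):
  atom 1: F (halogen, monovalent) → 0 H
  atom 2: C, bond orders sum to 4 (valence 4) → 0 H
  atom 3: F (halogen, monovalent) → 0 H
  atom 4: F (halogen, monovalent) → 0 H
  atom 5: C, bond orders sum to 3 (valence 4) → 1 H
  atom 6: C, bond orders sum to 3 (valence 4) → 1 H
  atom 7: C, bond orders sum to 1 (valence 4) → 3 H
  atom 8: C, bond orders sum to 2 (valence 4) → 2 H
  atom 9: C, bond orders sum to 3 (valence 4) → 1 H
  atom 10: C, bond orders sum to 1 (valence 4) → 3 H
  atom 11: C, bond orders sum to 3 (valence 4) → 1 H
  atom 12: O, bond orders sum to 1 (valence 2) → 1 H
Totals → C:8, H:13, F:3, O:1.
In Hill order: C8H13F3O.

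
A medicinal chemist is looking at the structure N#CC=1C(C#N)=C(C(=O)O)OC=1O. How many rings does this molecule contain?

1

In SMILES, each pair of matching ring-closure digits denotes one ring-closing bond; the number of such bonds equals the number of independent rings.
Ring-closure bonds here: 1.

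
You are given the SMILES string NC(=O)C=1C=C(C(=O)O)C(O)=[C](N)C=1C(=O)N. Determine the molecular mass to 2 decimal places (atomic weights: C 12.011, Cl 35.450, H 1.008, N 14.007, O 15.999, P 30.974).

239.19 g/mol

First, the molecular formula is C9H9N3O5 (counting implicit H from valence).
  C: 9 × 12.011 = 108.099
  H: 9 × 1.008 = 9.072
  N: 3 × 14.007 = 42.021
  O: 5 × 15.999 = 79.995
Sum: 9×12.011 + 9×1.008 + 3×14.007 + 5×15.999 = 239.187 → 239.19 g/mol.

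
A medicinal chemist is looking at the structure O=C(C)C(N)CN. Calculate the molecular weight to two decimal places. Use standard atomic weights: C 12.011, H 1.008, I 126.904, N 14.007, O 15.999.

First, the molecular formula is C4H10N2O (counting implicit H from valence).
  C: 4 × 12.011 = 48.044
  H: 10 × 1.008 = 10.080
  N: 2 × 14.007 = 28.014
  O: 1 × 15.999 = 15.999
Sum: 4×12.011 + 10×1.008 + 2×14.007 + 1×15.999 = 102.137 → 102.14 g/mol.

102.14 g/mol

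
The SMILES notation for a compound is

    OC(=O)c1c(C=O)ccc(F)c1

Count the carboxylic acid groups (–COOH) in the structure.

The carboxylic acid motif appears at heavy-atom position 2 in the SMILES.
Other groups present: 1 aldehyde.
Carboxylic acid count: 1.

1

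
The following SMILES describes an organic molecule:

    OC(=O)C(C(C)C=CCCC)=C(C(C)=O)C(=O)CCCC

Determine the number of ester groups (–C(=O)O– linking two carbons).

Scan the SMILES for the ester motif — none present.
Groups that are present: 2 alkene, 1 carboxylic acid, 2 ketone.

0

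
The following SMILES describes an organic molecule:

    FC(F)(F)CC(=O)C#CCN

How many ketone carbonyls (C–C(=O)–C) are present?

1

The ketone motif appears at heavy-atom position 6 in the SMILES.
Other groups present: 1 alkyne, 1 primary amine.
Ketone count: 1.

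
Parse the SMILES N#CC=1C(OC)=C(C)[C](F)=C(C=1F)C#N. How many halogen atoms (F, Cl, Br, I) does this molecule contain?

Halogen atoms appear at heavy-atom positions 10, 13 (2×F).
Other groups present: 1 ether, 2 nitrile.
Halogen count: 2.

2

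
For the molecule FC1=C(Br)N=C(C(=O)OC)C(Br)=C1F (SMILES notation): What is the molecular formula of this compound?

C7H3Br2F2NO2

Walk through each heavy atom and fill implicit hydrogens from standard valence (C 4, N 3, O 2, S 2, halogen 1):
  atom 1: F (halogen, monovalent) → 0 H
  atom 2: C, bond orders sum to 4 (valence 4) → 0 H
  atom 3: C, bond orders sum to 4 (valence 4) → 0 H
  atom 4: Br (halogen, monovalent) → 0 H
  atom 5: N, bond orders sum to 3 (valence 3) → 0 H
  atom 6: C, bond orders sum to 4 (valence 4) → 0 H
  atom 7: C, bond orders sum to 4 (valence 4) → 0 H
  atom 8: O, bond orders sum to 2 (valence 2) → 0 H
  atom 9: O, bond orders sum to 2 (valence 2) → 0 H
  atom 10: C, bond orders sum to 1 (valence 4) → 3 H
  atom 11: C, bond orders sum to 4 (valence 4) → 0 H
  atom 12: Br (halogen, monovalent) → 0 H
  atom 13: C, bond orders sum to 4 (valence 4) → 0 H
  atom 14: F (halogen, monovalent) → 0 H
Totals → C:7, H:3, Br:2, F:2, N:1, O:2.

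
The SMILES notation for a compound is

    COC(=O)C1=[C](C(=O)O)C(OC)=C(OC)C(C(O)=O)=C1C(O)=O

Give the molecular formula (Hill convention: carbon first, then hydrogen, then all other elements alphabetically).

C13H12O10

Walk through each heavy atom and fill implicit hydrogens from standard valence (C 4, N 3, O 2, S 2, halogen 1):
  atom 1: C, bond orders sum to 1 (valence 4) → 3 H
  atom 2: O, bond orders sum to 2 (valence 2) → 0 H
  atom 3: C, bond orders sum to 4 (valence 4) → 0 H
  atom 4: O, bond orders sum to 2 (valence 2) → 0 H
  atom 5: C, bond orders sum to 4 (valence 4) → 0 H
  atom 6: C with explicit H count 0
  atom 7: C, bond orders sum to 4 (valence 4) → 0 H
  atom 8: O, bond orders sum to 2 (valence 2) → 0 H
  atom 9: O, bond orders sum to 1 (valence 2) → 1 H
  atom 10: C, bond orders sum to 4 (valence 4) → 0 H
  atom 11: O, bond orders sum to 2 (valence 2) → 0 H
  atom 12: C, bond orders sum to 1 (valence 4) → 3 H
  atom 13: C, bond orders sum to 4 (valence 4) → 0 H
  atom 14: O, bond orders sum to 2 (valence 2) → 0 H
  atom 15: C, bond orders sum to 1 (valence 4) → 3 H
  atom 16: C, bond orders sum to 4 (valence 4) → 0 H
  atom 17: C, bond orders sum to 4 (valence 4) → 0 H
  atom 18: O, bond orders sum to 1 (valence 2) → 1 H
  atom 19: O, bond orders sum to 2 (valence 2) → 0 H
  atom 20: C, bond orders sum to 4 (valence 4) → 0 H
  atom 21: C, bond orders sum to 4 (valence 4) → 0 H
  atom 22: O, bond orders sum to 1 (valence 2) → 1 H
  atom 23: O, bond orders sum to 2 (valence 2) → 0 H
Totals → C:13, H:12, O:10.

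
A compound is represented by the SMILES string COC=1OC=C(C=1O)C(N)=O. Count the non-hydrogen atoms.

Every atom symbol written in the SMILES (organic subset) is one heavy atom; implicit H are not written.
Heavy atoms by element → C:6, N:1, O:4.
Total: 11.

11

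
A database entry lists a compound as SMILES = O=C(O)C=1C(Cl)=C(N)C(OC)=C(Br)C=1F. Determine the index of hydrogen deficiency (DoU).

5

Degree of unsaturation = (number of rings) + (number of π bonds).
Ring closures in the SMILES: 1.
π bonds: 4 double bonds (each 1 DoU) → 4 DoU from unsaturation.
Total DoU = 1 + 4 = 5.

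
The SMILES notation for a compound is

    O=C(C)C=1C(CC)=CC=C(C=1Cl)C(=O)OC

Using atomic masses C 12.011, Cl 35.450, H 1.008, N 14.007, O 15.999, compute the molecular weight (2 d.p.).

240.68 g/mol

First, the molecular formula is C12H13ClO3 (counting implicit H from valence).
  C: 12 × 12.011 = 144.132
  Cl: 1 × 35.450 = 35.450
  H: 13 × 1.008 = 13.104
  O: 3 × 15.999 = 47.997
Sum: 12×12.011 + 1×35.450 + 13×1.008 + 3×15.999 = 240.683 → 240.68 g/mol.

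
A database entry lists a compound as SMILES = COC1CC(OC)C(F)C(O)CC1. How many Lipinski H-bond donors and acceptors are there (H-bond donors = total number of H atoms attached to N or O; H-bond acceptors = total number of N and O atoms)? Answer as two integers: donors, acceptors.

1, 3

Donors: find every N or O and count the H atoms it carries.
  atom 2 (O): bond orders sum to 2 → 0 H
  atom 6 (O): bond orders sum to 2 → 0 H
  atom 11 (O): bond orders sum to 1 → 1 H
Lipinski HBD = 1.
Acceptors: N atoms = 0, O atoms = 3 → HBA = 3.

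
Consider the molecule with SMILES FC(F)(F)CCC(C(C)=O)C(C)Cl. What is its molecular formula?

Walk through each heavy atom and fill implicit hydrogens from standard valence (C 4, N 3, O 2, S 2, halogen 1):
  atom 1: F (halogen, monovalent) → 0 H
  atom 2: C, bond orders sum to 4 (valence 4) → 0 H
  atom 3: F (halogen, monovalent) → 0 H
  atom 4: F (halogen, monovalent) → 0 H
  atom 5: C, bond orders sum to 2 (valence 4) → 2 H
  atom 6: C, bond orders sum to 2 (valence 4) → 2 H
  atom 7: C, bond orders sum to 3 (valence 4) → 1 H
  atom 8: C, bond orders sum to 4 (valence 4) → 0 H
  atom 9: C, bond orders sum to 1 (valence 4) → 3 H
  atom 10: O, bond orders sum to 2 (valence 2) → 0 H
  atom 11: C, bond orders sum to 3 (valence 4) → 1 H
  atom 12: C, bond orders sum to 1 (valence 4) → 3 H
  atom 13: Cl (halogen, monovalent) → 0 H
Totals → C:8, H:12, Cl:1, F:3, O:1.
In Hill order: C8H12ClF3O.

C8H12ClF3O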